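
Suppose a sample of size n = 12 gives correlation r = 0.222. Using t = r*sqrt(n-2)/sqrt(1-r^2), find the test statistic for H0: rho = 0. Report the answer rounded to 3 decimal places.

0.720

t = r·√(n−2) / √(1−r²) with r = 0.222, n = 12
  = 0.222·√10 / √(1 − 0.049284)
  = 0.222·3.162278 / 0.975047
  = 0.702026 / 0.975047 = 0.720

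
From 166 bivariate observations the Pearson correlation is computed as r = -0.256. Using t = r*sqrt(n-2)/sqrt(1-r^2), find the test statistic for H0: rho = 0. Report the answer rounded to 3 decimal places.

t = r·√(n−2) / √(1−r²) with r = -0.256, n = 166
  = -0.256·√164 / √(1 − 0.065536)
  = -0.256·12.806248 / 0.966677
  = -3.278399 / 0.966677 = -3.391

-3.391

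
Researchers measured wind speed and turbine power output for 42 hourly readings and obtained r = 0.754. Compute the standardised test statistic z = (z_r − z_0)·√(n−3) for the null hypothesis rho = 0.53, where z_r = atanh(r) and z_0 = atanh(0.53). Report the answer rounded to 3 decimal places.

z_r = atanh(0.754) = 0.982161,  z_0 = atanh(0.53) = 0.590145
SE = 1/√(n−3) = 1/√39 = 0.160128
z = (z_r − z_0)/SE = (0.982161 − 0.590145) / 0.160128 = 0.392016 / 0.160128 = 2.448

2.448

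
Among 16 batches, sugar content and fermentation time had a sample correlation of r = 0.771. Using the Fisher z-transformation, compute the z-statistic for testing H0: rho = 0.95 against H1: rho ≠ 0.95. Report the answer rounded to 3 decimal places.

-2.917

z_r = atanh(0.771) = 1.022789,  z_0 = atanh(0.95) = 1.831781
SE = 1/√(n−3) = 1/√13 = 0.277350
z = (z_r − z_0)/SE = (1.022789 − 1.831781) / 0.277350 = -0.808992 / 0.277350 = -2.917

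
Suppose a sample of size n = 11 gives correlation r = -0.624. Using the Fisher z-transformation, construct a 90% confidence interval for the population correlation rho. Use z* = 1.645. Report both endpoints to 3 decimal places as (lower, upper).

(-0.865, -0.149)

Fisher z: z_r = atanh(r) = ½·ln((1+(-0.624))/(1−(-0.624))) = -0.731529
SE(z) = 1/√(n−3) = 1/√8 = 0.353553
90% ⇒ z* = 1.645; margin = 1.645·0.353553 = 0.581595
CI on z-scale: (-1.313124, -0.149934)
Back-transform: tanh(-1.313124) = -0.865064, tanh(-0.149934) = -0.148820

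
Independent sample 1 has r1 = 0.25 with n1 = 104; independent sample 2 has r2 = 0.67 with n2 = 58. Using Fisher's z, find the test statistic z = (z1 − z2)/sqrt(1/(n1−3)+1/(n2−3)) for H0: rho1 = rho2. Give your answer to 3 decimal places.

-3.314

Fisher z-transforms: z1 = atanh(0.25) = 0.255413, z2 = atanh(0.67) = 0.810743; difference d = -0.555330
Var(d) = 1/101 + 1/55 = 0.0099010 + 0.0181818 = 0.0280828
z = d/√Var(d) = -0.555330 / √0.0280828 = -0.555330 / 0.167579 = -3.314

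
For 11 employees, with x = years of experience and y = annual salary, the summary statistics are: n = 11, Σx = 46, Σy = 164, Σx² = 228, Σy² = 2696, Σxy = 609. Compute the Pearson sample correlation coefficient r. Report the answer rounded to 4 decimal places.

-0.8124

S_xy = nΣxy − ΣxΣy = 11·609 − 46·164 = 6699 − 7544 = -845
S_xx = nΣx² − (Σx)² = 11·228 − 46² = 2508 − 2116 = 392
S_yy = nΣy² − (Σy)² = 11·2696 − 164² = 29656 − 26896 = 2760
r = S_xy / √(S_xx·S_yy) = -845 / √(392·2760) = -845 / √1081920 = -845 / 1040.1538 = -0.8124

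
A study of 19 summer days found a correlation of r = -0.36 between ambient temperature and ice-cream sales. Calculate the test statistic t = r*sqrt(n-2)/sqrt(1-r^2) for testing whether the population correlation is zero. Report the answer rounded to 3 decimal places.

-1.591

t = r·√(n−2) / √(1−r²) with r = -0.36, n = 19
  = -0.36·√17 / √(1 − 0.1296)
  = -0.36·4.123106 / 0.932952
  = -1.484318 / 0.932952 = -1.591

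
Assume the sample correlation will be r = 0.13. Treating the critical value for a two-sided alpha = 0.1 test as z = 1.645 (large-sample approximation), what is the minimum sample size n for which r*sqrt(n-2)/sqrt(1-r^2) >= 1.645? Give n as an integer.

r√(n−2)/√(1−r²) ≥ 1.645  ⇔  n−2 ≥ (1.645)²·(1−r²)/r²
(1−r²)/r² = (1−0.0169)/0.0169 = 58.1716
n ≥ 2 + 2.706025·58.1716 = 2 + 157.4138 = 159.4138
⌈159.4138⌉ = 160

160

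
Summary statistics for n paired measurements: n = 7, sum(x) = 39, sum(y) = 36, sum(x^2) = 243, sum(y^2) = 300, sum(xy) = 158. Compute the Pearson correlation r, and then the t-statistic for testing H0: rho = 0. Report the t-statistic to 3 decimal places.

S_xy = nΣxy − ΣxΣy = 7·158 − 39·36 = 1106 − 1404 = -298
S_xx = nΣx² − (Σx)² = 7·243 − 39² = 1701 − 1521 = 180
S_yy = nΣy² − (Σy)² = 7·300 − 36² = 2100 − 1296 = 804
r = S_xy / √(S_xx·S_yy) = -298 / √(180·804) = -298 / √144720 = -298 / 380.4208 = -0.7833
t = r·√(n−2)/√(1−r²) = -0.7833·√5 / √(1−0.613559) = -1.751512 / 0.621644 = -2.818

-2.818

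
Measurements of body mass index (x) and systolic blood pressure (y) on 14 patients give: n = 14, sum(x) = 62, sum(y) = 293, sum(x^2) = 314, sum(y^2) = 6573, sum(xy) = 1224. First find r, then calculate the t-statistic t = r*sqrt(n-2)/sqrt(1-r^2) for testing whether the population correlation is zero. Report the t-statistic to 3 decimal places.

S_xy = nΣxy − ΣxΣy = 14·1224 − 62·293 = 17136 − 18166 = -1030
S_xx = nΣx² − (Σx)² = 14·314 − 62² = 4396 − 3844 = 552
S_yy = nΣy² − (Σy)² = 14·6573 − 293² = 92022 − 85849 = 6173
r = S_xy / √(S_xx·S_yy) = -1030 / √(552·6173) = -1030 / √3407496 = -1030 / 1845.9404 = -0.5580
t = r·√(n−2)/√(1−r²) = -0.5580·√12 / √(1−0.311364) = -1.932969 / 0.829841 = -2.329

-2.329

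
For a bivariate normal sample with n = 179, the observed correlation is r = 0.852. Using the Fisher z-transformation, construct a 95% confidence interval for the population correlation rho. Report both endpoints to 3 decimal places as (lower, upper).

z_r = atanh(0.852) = 1.263405;  SE = 1/√(n−3) = 1/√176 = 0.075378
z-limits: 1.263405 ± 1.960·0.075378 = 1.263405 ± 0.147741 = [1.115664, 1.411146]
ρ-limits: (tanh 1.115664, tanh 1.411146) = (0.806, 0.888)

(0.806, 0.888)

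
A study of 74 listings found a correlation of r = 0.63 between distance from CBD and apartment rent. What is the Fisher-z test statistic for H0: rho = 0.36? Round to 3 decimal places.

Fisher z: atanh(0.63) = 0.741416, atanh(0.36) = 0.376886
z = (z_r − z_0)·√(n−3) = (0.741416 − 0.376886)·√71 = 0.364530 · 8.426150 = 3.072

3.072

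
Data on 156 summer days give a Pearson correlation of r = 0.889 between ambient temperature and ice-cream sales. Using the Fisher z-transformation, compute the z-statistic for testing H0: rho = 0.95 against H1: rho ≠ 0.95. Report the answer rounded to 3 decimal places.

-5.129

Fisher z: atanh(0.889) = 1.417136, atanh(0.95) = 1.831781
z = (z_r − z_0)·√(n−3) = (1.417136 − 1.831781)·√153 = -0.414645 · 12.369317 = -5.129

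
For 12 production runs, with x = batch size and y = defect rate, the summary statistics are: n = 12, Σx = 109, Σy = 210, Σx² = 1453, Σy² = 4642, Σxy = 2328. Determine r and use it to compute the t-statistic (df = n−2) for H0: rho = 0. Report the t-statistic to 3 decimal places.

2.555

S_xy = nΣxy − ΣxΣy = 12·2328 − 109·210 = 27936 − 22890 = 5046
S_xx = nΣx² − (Σx)² = 12·1453 − 109² = 17436 − 11881 = 5555
S_yy = nΣy² − (Σy)² = 12·4642 − 210² = 55704 − 44100 = 11604
r = S_xy / √(S_xx·S_yy) = 5046 / √(5555·11604) = 5046 / √64460220 = 5046 / 8028.7122 = 0.6285
t = r·√(n−2)/√(1−r²) = 0.6285·√10 / √(1−0.395012) = 1.987492 / 0.777810 = 2.555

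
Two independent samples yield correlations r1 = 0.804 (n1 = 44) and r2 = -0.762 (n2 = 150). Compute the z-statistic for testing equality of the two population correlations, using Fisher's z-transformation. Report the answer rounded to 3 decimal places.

11.951

Fisher z-transforms: z1 = atanh(0.804) = 1.109824, z2 = atanh(-0.762) = -1.000967; difference d = 2.110791
Var(d) = 1/41 + 1/147 = 0.0243902 + 0.0068027 = 0.0311929
z = d/√Var(d) = 2.110791 / √0.0311929 = 2.110791 / 0.176615 = 11.951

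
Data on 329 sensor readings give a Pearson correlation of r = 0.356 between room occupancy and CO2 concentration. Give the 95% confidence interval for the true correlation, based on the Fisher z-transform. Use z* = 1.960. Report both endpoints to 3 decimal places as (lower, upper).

(0.258, 0.447)

Fisher z: z_r = atanh(r) = ½·ln((1+0.356)/(1−0.356)) = 0.372298
SE(z) = 1/√(n−3) = 1/√326 = 0.055385
95% ⇒ z* = 1.960; margin = 1.960·0.055385 = 0.108555
CI on z-scale: (0.263743, 0.480853)
Back-transform: tanh(0.263743) = 0.257793, tanh(0.480853) = 0.446926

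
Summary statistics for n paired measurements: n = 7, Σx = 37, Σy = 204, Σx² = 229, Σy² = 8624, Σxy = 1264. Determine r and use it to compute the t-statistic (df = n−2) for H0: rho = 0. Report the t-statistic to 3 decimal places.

1.770

Numerator: nΣxy − (Σx)(Σy) = 7·1264 − (37)(204) = 1300
Denominator: √[(nΣx²−(Σx)²)(nΣy²−(Σy)²)]
  nΣx²−(Σx)² = 7·229 − 1369 = 234;  nΣy²−(Σy)² = 7·8624 − 41616 = 18752
  √(234·18752) = √4387968 = 2094.7477
r = 1300 / 2094.7477 = 0.6206
t = r·√(n−2)/√(1−r²) = 0.6206·√5 / √(1−0.385144) = 1.387704 / 0.784128 = 1.770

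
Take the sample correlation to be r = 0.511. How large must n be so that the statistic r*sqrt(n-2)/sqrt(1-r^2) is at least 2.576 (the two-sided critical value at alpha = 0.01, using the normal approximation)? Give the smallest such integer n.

21

Need r·√(n−2)/√(1−r²) ≥ 2.576
√(n−2) ≥ 2.576·√(1−0.261121) / 0.511 = 2.576·0.859581 / 0.511 = 4.3332
n−2 ≥ 18.7766  ⇒  n ≥ 20.7766
Smallest integer n = 21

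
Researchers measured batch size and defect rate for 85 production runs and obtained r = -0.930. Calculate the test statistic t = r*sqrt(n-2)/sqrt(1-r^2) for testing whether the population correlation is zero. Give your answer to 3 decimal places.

1 − r² = 1 − 0.864900 = 0.135100;  √(1−r²) = 0.367560
√(n−2) = √83 = 9.110434
t = r·√(n−2)/√(1−r²) = -0.930 · 9.110434 / 0.367560 = -23.051

-23.051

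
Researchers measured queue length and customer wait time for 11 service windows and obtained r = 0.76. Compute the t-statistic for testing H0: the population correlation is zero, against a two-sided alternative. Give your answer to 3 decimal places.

3.508

t = r·√(n−2) / √(1−r²) with r = 0.76, n = 11
  = 0.76·√9 / √(1 − 0.5776)
  = 0.76·3.000000 / 0.649923
  = 2.280000 / 0.649923 = 3.508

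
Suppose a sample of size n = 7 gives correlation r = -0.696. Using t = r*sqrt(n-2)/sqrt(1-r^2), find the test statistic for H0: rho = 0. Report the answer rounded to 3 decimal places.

-2.167

t = r·√(n−2) / √(1−r²) with r = -0.696, n = 7
  = -0.696·√5 / √(1 − 0.484416)
  = -0.696·2.236068 / 0.718042
  = -1.556303 / 0.718042 = -2.167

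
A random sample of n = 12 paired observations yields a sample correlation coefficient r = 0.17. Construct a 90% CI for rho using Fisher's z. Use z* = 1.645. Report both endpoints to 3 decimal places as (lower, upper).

z_r = atanh(0.17) = 0.171667;  SE = 1/√(n−3) = 1/√9 = 0.333333
z-limits: 0.171667 ± 1.645·0.333333 = 0.171667 ± 0.548333 = [-0.376666, 0.720000]
ρ-limits: (tanh -0.376666, tanh 0.720000) = (-0.360, 0.617)

(-0.360, 0.617)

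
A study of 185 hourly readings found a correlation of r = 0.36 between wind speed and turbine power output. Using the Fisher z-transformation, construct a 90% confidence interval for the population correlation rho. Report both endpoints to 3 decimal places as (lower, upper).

(0.250, 0.461)

Fisher z: z_r = atanh(r) = ½·ln((1+0.36)/(1−0.36)) = 0.376886
SE(z) = 1/√(n−3) = 1/√182 = 0.074125
90% ⇒ z* = 1.645; margin = 1.645·0.074125 = 0.121936
CI on z-scale: (0.254950, 0.498822)
Back-transform: tanh(0.254950) = 0.249566, tanh(0.498822) = 0.461190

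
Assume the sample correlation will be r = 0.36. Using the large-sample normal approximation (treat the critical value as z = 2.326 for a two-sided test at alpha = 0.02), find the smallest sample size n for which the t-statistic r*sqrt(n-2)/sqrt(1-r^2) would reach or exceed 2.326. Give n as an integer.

39

Need r·√(n−2)/√(1−r²) ≥ 2.326
√(n−2) ≥ 2.326·√(1−0.1296) / 0.36 = 2.326·0.932952 / 0.36 = 6.0279
n−2 ≥ 36.3356  ⇒  n ≥ 38.3356
Smallest integer n = 39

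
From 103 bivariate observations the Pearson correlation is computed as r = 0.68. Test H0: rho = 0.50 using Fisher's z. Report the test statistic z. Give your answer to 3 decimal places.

Fisher z: atanh(0.68) = 0.829114, atanh(0.50) = 0.549306
z = (z_r − z_0)·√(n−3) = (0.829114 − 0.549306)·√100 = 0.279808 · 10.000000 = 2.798

2.798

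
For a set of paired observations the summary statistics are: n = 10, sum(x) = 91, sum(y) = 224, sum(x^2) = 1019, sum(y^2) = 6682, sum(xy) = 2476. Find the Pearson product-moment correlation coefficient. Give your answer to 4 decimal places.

S_xy = nΣxy − ΣxΣy = 10·2476 − 91·224 = 24760 − 20384 = 4376
S_xx = nΣx² − (Σx)² = 10·1019 − 91² = 10190 − 8281 = 1909
S_yy = nΣy² − (Σy)² = 10·6682 − 224² = 66820 − 50176 = 16644
r = S_xy / √(S_xx·S_yy) = 4376 / √(1909·16644) = 4376 / √31773396 = 4376 / 5636.7895 = 0.7763

0.7763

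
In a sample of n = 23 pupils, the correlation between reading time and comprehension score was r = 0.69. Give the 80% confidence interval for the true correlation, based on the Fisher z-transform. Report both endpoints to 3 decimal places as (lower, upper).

(0.509, 0.813)

z_r = atanh(0.69) = 0.847956;  SE = 1/√(n−3) = 1/√20 = 0.223607
z-limits: 0.847956 ± 1.282·0.223607 = 0.847956 ± 0.286664 = [0.561292, 1.134620]
ρ-limits: (tanh 0.561292, tanh 1.134620) = (0.509, 0.813)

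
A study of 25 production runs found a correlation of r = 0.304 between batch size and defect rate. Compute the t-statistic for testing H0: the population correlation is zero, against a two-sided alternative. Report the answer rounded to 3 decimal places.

t = r·√(n−2) / √(1−r²) with r = 0.304, n = 25
  = 0.304·√23 / √(1 − 0.092416)
  = 0.304·4.795832 / 0.952672
  = 1.457933 / 0.952672 = 1.530

1.530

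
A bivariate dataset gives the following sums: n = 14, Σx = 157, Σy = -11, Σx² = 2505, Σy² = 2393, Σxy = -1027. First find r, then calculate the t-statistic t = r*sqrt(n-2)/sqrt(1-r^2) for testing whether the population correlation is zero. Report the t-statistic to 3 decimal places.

-3.198

Numerator: nΣxy − (Σx)(Σy) = 14·(-1027) − (157)(-11) = -12651
Denominator: √[(nΣx²−(Σx)²)(nΣy²−(Σy)²)]
  nΣx²−(Σx)² = 14·2505 − 24649 = 10421;  nΣy²−(Σy)² = 14·2393 − 121 = 33381
  √(10421·33381) = √347863401 = 18651.0965
r = -12651 / 18651.0965 = -0.6783
t = r·√(n−2)/√(1−r²) = -0.6783·√12 / √(1−0.460091) = -2.349700 / 0.734785 = -3.198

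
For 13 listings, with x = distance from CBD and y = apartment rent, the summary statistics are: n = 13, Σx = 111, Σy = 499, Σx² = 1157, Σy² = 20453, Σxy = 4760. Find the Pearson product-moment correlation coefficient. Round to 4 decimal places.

0.9577

Numerator: nΣxy − (Σx)(Σy) = 13·4760 − (111)(499) = 6491
Denominator: √[(nΣx²−(Σx)²)(nΣy²−(Σy)²)]
  nΣx²−(Σx)² = 13·1157 − 12321 = 2720;  nΣy²−(Σy)² = 13·20453 − 249001 = 16888
  √(2720·16888) = √45935360 = 6777.5630
r = 6491 / 6777.5630 = 0.9577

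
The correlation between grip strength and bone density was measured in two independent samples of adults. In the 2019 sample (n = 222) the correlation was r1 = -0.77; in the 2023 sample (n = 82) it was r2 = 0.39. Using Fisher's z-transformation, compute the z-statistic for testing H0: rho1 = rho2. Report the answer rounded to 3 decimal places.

-10.912

Fisher z-transforms: z1 = atanh(-0.77) = -1.020328, z2 = atanh(0.39) = 0.411800; difference d = -1.432128
Var(d) = 1/219 + 1/79 = 0.0045662 + 0.0126582 = 0.0172244
z = d/√Var(d) = -1.432128 / √0.0172244 = -1.432128 / 0.131242 = -10.912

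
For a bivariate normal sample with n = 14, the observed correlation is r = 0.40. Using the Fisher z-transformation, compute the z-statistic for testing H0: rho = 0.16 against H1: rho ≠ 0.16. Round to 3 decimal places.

z_r = atanh(0.40) = 0.423649,  z_0 = atanh(0.16) = 0.161387
SE = 1/√(n−3) = 1/√11 = 0.301511
z = (z_r − z_0)/SE = (0.423649 − 0.161387) / 0.301511 = 0.262262 / 0.301511 = 0.870

0.870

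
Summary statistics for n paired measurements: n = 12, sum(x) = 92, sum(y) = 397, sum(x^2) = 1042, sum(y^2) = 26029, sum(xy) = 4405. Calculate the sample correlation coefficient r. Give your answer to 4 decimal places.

0.6534

Numerator: nΣxy − (Σx)(Σy) = 12·4405 − (92)(397) = 16336
Denominator: √[(nΣx²−(Σx)²)(nΣy²−(Σy)²)]
  nΣx²−(Σx)² = 12·1042 − 8464 = 4040;  nΣy²−(Σy)² = 12·26029 − 157609 = 154739
  √(4040·154739) = √625145560 = 25002.9110
r = 16336 / 25002.9110 = 0.6534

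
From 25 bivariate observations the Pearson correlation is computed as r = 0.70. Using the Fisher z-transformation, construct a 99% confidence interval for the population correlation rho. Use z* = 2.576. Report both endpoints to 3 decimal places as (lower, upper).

(0.308, 0.889)

Fisher z: z_r = atanh(r) = ½·ln((1+0.70)/(1−0.70)) = 0.867301
SE(z) = 1/√(n−3) = 1/√22 = 0.213201
99% ⇒ z* = 2.576; margin = 2.576·0.213201 = 0.549206
CI on z-scale: (0.318095, 1.416507)
Back-transform: tanh(0.318095) = 0.307783, tanh(1.416507) = 0.888868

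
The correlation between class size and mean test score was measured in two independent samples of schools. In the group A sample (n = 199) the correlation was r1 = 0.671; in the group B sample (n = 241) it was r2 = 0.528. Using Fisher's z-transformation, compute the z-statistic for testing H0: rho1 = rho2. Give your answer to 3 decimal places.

2.335

Fisher z-transforms: z1 = atanh(0.671) = 0.812560, z2 = atanh(0.528) = 0.587368; difference d = 0.225192
Var(d) = 1/196 + 1/238 = 0.0051020 + 0.0042017 = 0.0093037
z = d/√Var(d) = 0.225192 / √0.0093037 = 0.225192 / 0.096456 = 2.335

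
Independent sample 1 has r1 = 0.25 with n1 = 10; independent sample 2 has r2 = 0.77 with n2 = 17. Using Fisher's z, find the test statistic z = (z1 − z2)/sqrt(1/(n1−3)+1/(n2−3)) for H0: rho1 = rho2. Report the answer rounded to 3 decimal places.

-1.652

Fisher z-transforms: z1 = atanh(0.25) = 0.255413, z2 = atanh(0.77) = 1.020328; difference d = -0.764915
Var(d) = 1/7 + 1/14 = 0.1428571 + 0.0714286 = 0.2142857
z = d/√Var(d) = -0.764915 / √0.2142857 = -0.764915 / 0.462910 = -1.652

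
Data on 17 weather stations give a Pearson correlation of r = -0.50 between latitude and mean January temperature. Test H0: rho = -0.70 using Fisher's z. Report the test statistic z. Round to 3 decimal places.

1.190

z_r = atanh(-0.50) = -0.549306,  z_0 = atanh(-0.70) = -0.867301
SE = 1/√(n−3) = 1/√14 = 0.267261
z = (z_r − z_0)/SE = (-0.549306 − (-0.867301)) / 0.267261 = 0.317995 / 0.267261 = 1.190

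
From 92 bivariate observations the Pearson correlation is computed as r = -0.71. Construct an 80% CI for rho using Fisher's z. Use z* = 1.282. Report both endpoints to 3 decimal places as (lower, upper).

Fisher z: z_r = atanh(r) = ½·ln((1+(-0.71))/(1−(-0.71))) = -0.887184
SE(z) = 1/√(n−3) = 1/√89 = 0.106000
80% ⇒ z* = 1.282; margin = 1.282·0.106000 = 0.135892
CI on z-scale: (-1.023076, -0.751292)
Back-transform: tanh(-1.023076) = -0.771116, tanh(-0.751292) = -0.635919

(-0.771, -0.636)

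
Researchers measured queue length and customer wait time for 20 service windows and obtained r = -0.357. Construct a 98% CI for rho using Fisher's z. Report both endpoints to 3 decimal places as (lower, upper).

Fisher z: z_r = atanh(r) = ½·ln((1+(-0.357))/(1−(-0.357))) = -0.373443
SE(z) = 1/√(n−3) = 1/√17 = 0.242536
98% ⇒ z* = 2.326; margin = 2.326·0.242536 = 0.564139
CI on z-scale: (-0.937582, 0.190696)
Back-transform: tanh(-0.937582) = -0.734109, tanh(0.190696) = 0.188418

(-0.734, 0.188)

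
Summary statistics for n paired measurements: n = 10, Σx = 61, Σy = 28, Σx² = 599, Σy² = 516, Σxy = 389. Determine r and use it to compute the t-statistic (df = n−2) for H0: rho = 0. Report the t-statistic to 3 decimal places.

2.715

Numerator: nΣxy − (Σx)(Σy) = 10·389 − (61)(28) = 2182
Denominator: √[(nΣx²−(Σx)²)(nΣy²−(Σy)²)]
  nΣx²−(Σx)² = 10·599 − 3721 = 2269;  nΣy²−(Σy)² = 10·516 − 784 = 4376
  √(2269·4376) = √9929144 = 3151.0544
r = 2182 / 3151.0544 = 0.6925
t = r·√(n−2)/√(1−r²) = 0.6925·√8 / √(1−0.479556) = 1.958686 / 0.721418 = 2.715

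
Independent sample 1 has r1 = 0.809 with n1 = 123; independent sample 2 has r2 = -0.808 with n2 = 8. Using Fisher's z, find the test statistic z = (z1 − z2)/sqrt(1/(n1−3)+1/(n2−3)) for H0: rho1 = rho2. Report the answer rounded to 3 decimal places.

z1 = atanh(0.809) = 1.124128,  z2 = atanh(-0.808) = -1.121241
SE = √(1/(n1−3) + 1/(n2−3)) = √(1/120 + 1/5) = √(0.0083333 + 0.2000000) = √0.2083333 = 0.456435
z = (z1 − z2)/SE = (1.124128 − (-1.121241)) / 0.456435 = 2.245369 / 0.456435 = 4.919

4.919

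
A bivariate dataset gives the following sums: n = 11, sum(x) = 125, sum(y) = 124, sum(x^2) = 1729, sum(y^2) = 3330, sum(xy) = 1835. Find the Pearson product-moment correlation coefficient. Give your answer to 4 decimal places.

0.5516

Numerator: nΣxy − (Σx)(Σy) = 11·1835 − (125)(124) = 4685
Denominator: √[(nΣx²−(Σx)²)(nΣy²−(Σy)²)]
  nΣx²−(Σx)² = 11·1729 − 15625 = 3394;  nΣy²−(Σy)² = 11·3330 − 15376 = 21254
  √(3394·21254) = √72136076 = 8493.2959
r = 4685 / 8493.2959 = 0.5516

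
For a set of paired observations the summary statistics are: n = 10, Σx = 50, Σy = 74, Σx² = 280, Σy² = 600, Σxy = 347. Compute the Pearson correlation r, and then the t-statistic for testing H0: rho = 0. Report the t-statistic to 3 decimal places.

-2.014

Numerator: nΣxy − (Σx)(Σy) = 10·347 − (50)(74) = -230
Denominator: √[(nΣx²−(Σx)²)(nΣy²−(Σy)²)]
  nΣx²−(Σx)² = 10·280 − 2500 = 300;  nΣy²−(Σy)² = 10·600 − 5476 = 524
  √(300·524) = √157200 = 396.4846
r = -230 / 396.4846 = -0.5801
t = r·√(n−2)/√(1−r²) = -0.5801·√8 / √(1−0.336516) = -1.640771 / 0.814545 = -2.014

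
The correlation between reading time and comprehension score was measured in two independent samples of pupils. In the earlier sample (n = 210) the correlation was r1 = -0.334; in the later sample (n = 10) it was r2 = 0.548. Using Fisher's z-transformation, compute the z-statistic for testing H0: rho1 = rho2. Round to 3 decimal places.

-2.505

z1 = atanh(-0.334) = -0.347324,  z2 = atanh(0.548) = 0.615518
SE = √(1/(n1−3) + 1/(n2−3)) = √(1/207 + 1/7) = √(0.0048309 + 0.1428571) = √0.1476880 = 0.384302
z = (z1 − z2)/SE = (-0.347324 − 0.615518) / 0.384302 = -0.962842 / 0.384302 = -2.505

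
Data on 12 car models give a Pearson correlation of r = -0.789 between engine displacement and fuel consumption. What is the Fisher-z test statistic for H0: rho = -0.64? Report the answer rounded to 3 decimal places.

-0.932

Fisher z: atanh(-0.789) = -1.068777, atanh(-0.64) = -0.758174
z = (z_r − z_0)·√(n−3) = (-1.068777 − (-0.758174))·√9 = -0.310603 · 3.000000 = -0.932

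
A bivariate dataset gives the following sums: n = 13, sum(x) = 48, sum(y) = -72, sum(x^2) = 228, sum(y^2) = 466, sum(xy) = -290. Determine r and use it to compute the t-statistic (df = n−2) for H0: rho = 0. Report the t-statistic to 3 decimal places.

Numerator: nΣxy − (Σx)(Σy) = 13·(-290) − (48)(-72) = -314
Denominator: √[(nΣx²−(Σx)²)(nΣy²−(Σy)²)]
  nΣx²−(Σx)² = 13·228 − 2304 = 660;  nΣy²−(Σy)² = 13·466 − 5184 = 874
  √(660·874) = √576840 = 759.4998
r = -314 / 759.4998 = -0.4134
t = r·√(n−2)/√(1−r²) = -0.4134·√11 / √(1−0.170900) = -1.371093 / 0.910549 = -1.506

-1.506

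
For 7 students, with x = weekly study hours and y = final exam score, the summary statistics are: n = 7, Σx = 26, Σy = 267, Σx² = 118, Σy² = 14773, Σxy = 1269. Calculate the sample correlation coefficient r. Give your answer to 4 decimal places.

S_xy = nΣxy − ΣxΣy = 7·1269 − 26·267 = 8883 − 6942 = 1941
S_xx = nΣx² − (Σx)² = 7·118 − 26² = 826 − 676 = 150
S_yy = nΣy² − (Σy)² = 7·14773 − 267² = 103411 − 71289 = 32122
r = S_xy / √(S_xx·S_yy) = 1941 / √(150·32122) = 1941 / √4818300 = 1941 / 2195.0626 = 0.8843

0.8843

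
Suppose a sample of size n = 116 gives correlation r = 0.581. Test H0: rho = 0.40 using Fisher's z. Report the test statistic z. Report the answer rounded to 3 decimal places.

z_r = atanh(0.581) = 0.663971,  z_0 = atanh(0.40) = 0.423649
SE = 1/√(n−3) = 1/√113 = 0.094072
z = (z_r − z_0)/SE = (0.663971 − 0.423649) / 0.094072 = 0.240322 / 0.094072 = 2.555

2.555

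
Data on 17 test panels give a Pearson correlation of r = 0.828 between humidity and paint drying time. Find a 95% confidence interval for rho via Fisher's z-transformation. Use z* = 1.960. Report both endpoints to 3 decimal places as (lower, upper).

(0.577, 0.936)

Fisher z: z_r = atanh(r) = ½·ln((1+0.828)/(1−0.828)) = 1.181742
SE(z) = 1/√(n−3) = 1/√14 = 0.267261
95% ⇒ z* = 1.960; margin = 1.960·0.267261 = 0.523832
CI on z-scale: (0.657910, 1.705574)
Back-transform: tanh(0.657910) = 0.576971, tanh(1.705574) = 0.936102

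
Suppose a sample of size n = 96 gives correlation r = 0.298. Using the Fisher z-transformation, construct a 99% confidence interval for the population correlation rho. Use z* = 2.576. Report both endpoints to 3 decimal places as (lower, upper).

(0.040, 0.519)

z_r = atanh(0.298) = 0.307323;  SE = 1/√(n−3) = 1/√93 = 0.103695
z-limits: 0.307323 ± 2.576·0.103695 = 0.307323 ± 0.267118 = [0.040205, 0.574441]
ρ-limits: (tanh 0.040205, tanh 0.574441) = (0.040, 0.519)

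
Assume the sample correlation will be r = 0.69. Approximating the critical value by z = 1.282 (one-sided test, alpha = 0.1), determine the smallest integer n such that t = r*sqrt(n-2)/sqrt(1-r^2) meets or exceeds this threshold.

4

Need r·√(n−2)/√(1−r²) ≥ 1.282
√(n−2) ≥ 1.282·√(1−0.4761) / 0.69 = 1.282·0.723809 / 0.69 = 1.3448
n−2 ≥ 1.8085  ⇒  n ≥ 3.8085
Smallest integer n = 4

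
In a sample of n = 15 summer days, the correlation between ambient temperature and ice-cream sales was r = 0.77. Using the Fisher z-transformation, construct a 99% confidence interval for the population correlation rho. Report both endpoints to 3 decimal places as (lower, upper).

Fisher z: z_r = atanh(r) = ½·ln((1+0.77)/(1−0.77)) = 1.020328
SE(z) = 1/√(n−3) = 1/√12 = 0.288675
99% ⇒ z* = 2.576; margin = 2.576·0.288675 = 0.743627
CI on z-scale: (0.276701, 1.763955)
Back-transform: tanh(0.276701) = 0.269849, tanh(1.763955) = 0.942943

(0.270, 0.943)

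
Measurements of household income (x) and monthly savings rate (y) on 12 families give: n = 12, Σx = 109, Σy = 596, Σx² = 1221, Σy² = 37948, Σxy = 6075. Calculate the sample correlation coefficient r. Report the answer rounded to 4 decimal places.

0.4764

S_xy = nΣxy − ΣxΣy = 12·6075 − 109·596 = 72900 − 64964 = 7936
S_xx = nΣx² − (Σx)² = 12·1221 − 109² = 14652 − 11881 = 2771
S_yy = nΣy² − (Σy)² = 12·37948 − 596² = 455376 − 355216 = 100160
r = S_xy / √(S_xx·S_yy) = 7936 / √(2771·100160) = 7936 / √277543360 = 7936 / 16659.6326 = 0.4764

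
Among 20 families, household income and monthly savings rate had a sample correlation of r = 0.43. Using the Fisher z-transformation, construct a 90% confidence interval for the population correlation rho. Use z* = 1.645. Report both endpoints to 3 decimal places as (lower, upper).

(0.061, 0.696)

z_r = atanh(0.43) = 0.459897;  SE = 1/√(n−3) = 1/√17 = 0.242536
z-limits: 0.459897 ± 1.645·0.242536 = 0.459897 ± 0.398972 = [0.060925, 0.858869]
ρ-limits: (tanh 0.060925, tanh 0.858869) = (0.061, 0.696)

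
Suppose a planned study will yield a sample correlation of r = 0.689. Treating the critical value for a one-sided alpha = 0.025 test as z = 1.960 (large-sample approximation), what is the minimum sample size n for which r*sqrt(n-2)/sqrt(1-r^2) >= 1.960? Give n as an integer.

7

r√(n−2)/√(1−r²) ≥ 1.960  ⇔  n−2 ≥ (1.960)²·(1−r²)/r²
(1−r²)/r² = (1−0.474721)/0.474721 = 1.1065
n ≥ 2 + 3.8416·1.1065 = 2 + 4.2507 = 6.2507
⌈6.2507⌉ = 7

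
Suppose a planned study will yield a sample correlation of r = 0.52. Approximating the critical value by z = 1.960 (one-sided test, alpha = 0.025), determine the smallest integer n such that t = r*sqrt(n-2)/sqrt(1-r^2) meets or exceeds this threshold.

Need r·√(n−2)/√(1−r²) ≥ 1.960
√(n−2) ≥ 1.960·√(1−0.2704) / 0.52 = 1.960·0.854166 / 0.52 = 3.2195
n−2 ≥ 10.3652  ⇒  n ≥ 12.3652
Smallest integer n = 13

13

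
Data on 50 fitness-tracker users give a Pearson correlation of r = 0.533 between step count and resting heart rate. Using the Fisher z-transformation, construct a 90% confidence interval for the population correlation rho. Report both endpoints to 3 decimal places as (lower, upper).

(0.340, 0.683)

Fisher z: z_r = atanh(r) = ½·ln((1+0.533)/(1−0.533)) = 0.594326
SE(z) = 1/√(n−3) = 1/√47 = 0.145865
90% ⇒ z* = 1.645; margin = 1.645·0.145865 = 0.239948
CI on z-scale: (0.354378, 0.834274)
Back-transform: tanh(0.354378) = 0.340252, tanh(0.834274) = 0.682764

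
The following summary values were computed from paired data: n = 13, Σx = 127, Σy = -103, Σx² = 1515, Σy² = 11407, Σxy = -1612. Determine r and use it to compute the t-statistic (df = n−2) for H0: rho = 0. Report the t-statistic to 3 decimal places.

-1.261

Numerator: nΣxy − (Σx)(Σy) = 13·(-1612) − (127)(-103) = -7875
Denominator: √[(nΣx²−(Σx)²)(nΣy²−(Σy)²)]
  nΣx²−(Σx)² = 13·1515 − 16129 = 3566;  nΣy²−(Σy)² = 13·11407 − 10609 = 137682
  √(3566·137682) = √490974012 = 22157.9334
r = -7875 / 22157.9334 = -0.3554
t = r·√(n−2)/√(1−r²) = -0.3554·√11 / √(1−0.126309) = -1.178728 / 0.934714 = -1.261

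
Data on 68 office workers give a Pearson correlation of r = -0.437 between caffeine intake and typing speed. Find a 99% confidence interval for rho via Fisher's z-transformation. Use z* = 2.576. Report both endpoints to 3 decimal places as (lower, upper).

(-0.657, -0.148)

z_r = atanh(-0.437) = -0.468517;  SE = 1/√(n−3) = 1/√65 = 0.124035
z-limits: -0.468517 ± 2.576·0.124035 = -0.468517 ± 0.319514 = [-0.788031, -0.149003]
ρ-limits: (tanh -0.788031, tanh -0.149003) = (-0.657, -0.148)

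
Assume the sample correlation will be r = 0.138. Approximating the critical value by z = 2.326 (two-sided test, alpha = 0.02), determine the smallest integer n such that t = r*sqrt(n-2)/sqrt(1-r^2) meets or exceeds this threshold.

Need r·√(n−2)/√(1−r²) ≥ 2.326
√(n−2) ≥ 2.326·√(1−0.019044) / 0.138 = 2.326·0.990432 / 0.138 = 16.6938
n−2 ≥ 278.6830  ⇒  n ≥ 280.6830
Smallest integer n = 281

281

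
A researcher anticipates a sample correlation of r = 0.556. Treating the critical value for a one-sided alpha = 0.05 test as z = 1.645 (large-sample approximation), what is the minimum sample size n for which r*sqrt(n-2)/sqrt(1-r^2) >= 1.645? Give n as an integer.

Need r·√(n−2)/√(1−r²) ≥ 1.645
√(n−2) ≥ 1.645·√(1−0.309136) / 0.556 = 1.645·0.831182 / 0.556 = 2.4592
n−2 ≥ 6.0477  ⇒  n ≥ 8.0477
Smallest integer n = 9

9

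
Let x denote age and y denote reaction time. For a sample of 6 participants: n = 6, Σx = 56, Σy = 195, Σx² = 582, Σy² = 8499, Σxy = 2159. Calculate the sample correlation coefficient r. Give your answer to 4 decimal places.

S_xy = nΣxy − ΣxΣy = 6·2159 − 56·195 = 12954 − 10920 = 2034
S_xx = nΣx² − (Σx)² = 6·582 − 56² = 3492 − 3136 = 356
S_yy = nΣy² − (Σy)² = 6·8499 − 195² = 50994 − 38025 = 12969
r = S_xy / √(S_xx·S_yy) = 2034 / √(356·12969) = 2034 / √4616964 = 2034 / 2148.7122 = 0.9466

0.9466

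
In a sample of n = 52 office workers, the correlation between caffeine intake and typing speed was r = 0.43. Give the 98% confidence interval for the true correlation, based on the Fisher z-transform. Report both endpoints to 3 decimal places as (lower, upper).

Fisher z: z_r = atanh(r) = ½·ln((1+0.43)/(1−0.43)) = 0.459897
SE(z) = 1/√(n−3) = 1/√49 = 0.142857
98% ⇒ z* = 2.326; margin = 2.326·0.142857 = 0.332285
CI on z-scale: (0.127612, 0.792182)
Back-transform: tanh(0.127612) = 0.126924, tanh(0.792182) = 0.659643

(0.127, 0.660)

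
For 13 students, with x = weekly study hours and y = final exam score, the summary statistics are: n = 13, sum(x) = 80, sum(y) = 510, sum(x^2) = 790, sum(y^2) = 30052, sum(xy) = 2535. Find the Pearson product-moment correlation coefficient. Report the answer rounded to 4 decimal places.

S_xy = nΣxy − ΣxΣy = 13·2535 − 80·510 = 32955 − 40800 = -7845
S_xx = nΣx² − (Σx)² = 13·790 − 80² = 10270 − 6400 = 3870
S_yy = nΣy² − (Σy)² = 13·30052 − 510² = 390676 − 260100 = 130576
r = S_xy / √(S_xx·S_yy) = -7845 / √(3870·130576) = -7845 / √505329120 = -7845 / 22479.5267 = -0.3490

-0.3490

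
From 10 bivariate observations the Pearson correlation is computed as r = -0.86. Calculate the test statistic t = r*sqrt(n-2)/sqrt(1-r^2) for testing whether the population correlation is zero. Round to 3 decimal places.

t = r·√(n−2) / √(1−r²) with r = -0.86, n = 10
  = -0.86·√8 / √(1 − 0.7396)
  = -0.86·2.828427 / 0.510294
  = -2.432447 / 0.510294 = -4.767

-4.767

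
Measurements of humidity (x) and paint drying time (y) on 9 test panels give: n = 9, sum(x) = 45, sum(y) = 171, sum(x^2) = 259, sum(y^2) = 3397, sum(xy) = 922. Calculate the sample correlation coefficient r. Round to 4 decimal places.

S_xy = nΣxy − ΣxΣy = 9·922 − 45·171 = 8298 − 7695 = 603
S_xx = nΣx² − (Σx)² = 9·259 − 45² = 2331 − 2025 = 306
S_yy = nΣy² − (Σy)² = 9·3397 − 171² = 30573 − 29241 = 1332
r = S_xy / √(S_xx·S_yy) = 603 / √(306·1332) = 603 / √407592 = 603 / 638.4293 = 0.9445

0.9445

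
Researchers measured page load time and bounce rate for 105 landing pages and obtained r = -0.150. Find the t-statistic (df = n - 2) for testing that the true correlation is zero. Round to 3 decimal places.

1 − r² = 1 − 0.022500 = 0.977500;  √(1−r²) = 0.988686
√(n−2) = √103 = 10.148892
t = r·√(n−2)/√(1−r²) = -0.150 · 10.148892 / 0.988686 = -1.540

-1.540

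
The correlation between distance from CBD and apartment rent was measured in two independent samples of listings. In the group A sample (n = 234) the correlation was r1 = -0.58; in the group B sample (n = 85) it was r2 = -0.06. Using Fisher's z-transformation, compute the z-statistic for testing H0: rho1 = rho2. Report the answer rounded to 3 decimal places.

-4.686

z1 = atanh(-0.58) = -0.662463,  z2 = atanh(-0.06) = -0.060072
SE = √(1/(n1−3) + 1/(n2−3)) = √(1/231 + 1/82) = √(0.0043290 + 0.0121951) = √0.0165241 = 0.128546
z = (z1 − z2)/SE = (-0.662463 − (-0.060072)) / 0.128546 = -0.602391 / 0.128546 = -4.686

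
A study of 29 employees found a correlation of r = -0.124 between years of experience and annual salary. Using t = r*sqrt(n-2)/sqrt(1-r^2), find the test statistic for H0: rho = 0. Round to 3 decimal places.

t = r·√(n−2) / √(1−r²) with r = -0.124, n = 29
  = -0.124·√27 / √(1 − 0.015376)
  = -0.124·5.196152 / 0.992282
  = -0.644323 / 0.992282 = -0.649

-0.649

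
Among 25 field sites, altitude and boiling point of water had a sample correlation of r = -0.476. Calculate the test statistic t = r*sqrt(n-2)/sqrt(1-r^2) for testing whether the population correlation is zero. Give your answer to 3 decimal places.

-2.596

1 − r² = 1 − 0.226576 = 0.773424;  √(1−r²) = 0.879445
√(n−2) = √23 = 4.795832
t = r·√(n−2)/√(1−r²) = -0.476 · 4.795832 / 0.879445 = -2.596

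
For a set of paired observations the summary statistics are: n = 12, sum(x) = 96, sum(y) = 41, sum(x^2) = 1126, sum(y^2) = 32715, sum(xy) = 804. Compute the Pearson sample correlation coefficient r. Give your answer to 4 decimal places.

S_xy = nΣxy − ΣxΣy = 12·804 − 96·41 = 9648 − 3936 = 5712
S_xx = nΣx² − (Σx)² = 12·1126 − 96² = 13512 − 9216 = 4296
S_yy = nΣy² − (Σy)² = 12·32715 − 41² = 392580 − 1681 = 390899
r = S_xy / √(S_xx·S_yy) = 5712 / √(4296·390899) = 5712 / √1679302104 = 5712 / 40979.2887 = 0.1394

0.1394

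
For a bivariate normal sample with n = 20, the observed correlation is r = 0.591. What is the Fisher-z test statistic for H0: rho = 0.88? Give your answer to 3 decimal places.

z_r = atanh(0.591) = 0.679201,  z_0 = atanh(0.88) = 1.375768
SE = 1/√(n−3) = 1/√17 = 0.242536
z = (z_r − z_0)/SE = (0.679201 − 1.375768) / 0.242536 = -0.696567 / 0.242536 = -2.872

-2.872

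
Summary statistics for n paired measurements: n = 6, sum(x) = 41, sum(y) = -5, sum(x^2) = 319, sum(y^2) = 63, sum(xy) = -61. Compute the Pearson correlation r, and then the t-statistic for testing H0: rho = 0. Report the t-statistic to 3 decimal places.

-1.357

Numerator: nΣxy − (Σx)(Σy) = 6·(-61) − (41)(-5) = -161
Denominator: √[(nΣx²−(Σx)²)(nΣy²−(Σy)²)]
  nΣx²−(Σx)² = 6·319 − 1681 = 233;  nΣy²−(Σy)² = 6·63 − 25 = 353
  √(233·353) = √82249 = 286.7909
r = -161 / 286.7909 = -0.5614
t = r·√(n−2)/√(1−r²) = -0.5614·√4 / √(1−0.315170) = -1.122800 / 0.827545 = -1.357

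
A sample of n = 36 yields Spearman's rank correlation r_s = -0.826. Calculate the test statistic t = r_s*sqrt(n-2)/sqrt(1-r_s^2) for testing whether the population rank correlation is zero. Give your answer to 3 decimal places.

t = r_s·√(n−2) / √(1−r_s²) with r_s = -0.826, n = 36
  = -0.826·√34 / √(1 − 0.682276)
  = -0.826·5.830952 / 0.563670
  = -4.816366 / 0.563670 = -8.545

-8.545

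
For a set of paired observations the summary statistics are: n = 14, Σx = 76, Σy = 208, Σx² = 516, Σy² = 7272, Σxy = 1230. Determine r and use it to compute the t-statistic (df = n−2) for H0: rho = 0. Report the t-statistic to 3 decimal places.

0.538

Numerator: nΣxy − (Σx)(Σy) = 14·1230 − (76)(208) = 1412
Denominator: √[(nΣx²−(Σx)²)(nΣy²−(Σy)²)]
  nΣx²−(Σx)² = 14·516 − 5776 = 1448;  nΣy²−(Σy)² = 14·7272 − 43264 = 58544
  √(1448·58544) = √84771712 = 9207.1555
r = 1412 / 9207.1555 = 0.1534
t = r·√(n−2)/√(1−r²) = 0.1534·√12 / √(1−0.023532) = 0.531393 / 0.988164 = 0.538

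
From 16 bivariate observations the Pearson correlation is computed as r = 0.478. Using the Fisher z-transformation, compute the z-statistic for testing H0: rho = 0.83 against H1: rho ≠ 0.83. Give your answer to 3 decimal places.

-2.408

z_r = atanh(0.478) = 0.520389,  z_0 = atanh(0.83) = 1.188136
SE = 1/√(n−3) = 1/√13 = 0.277350
z = (z_r − z_0)/SE = (0.520389 − 1.188136) / 0.277350 = -0.667747 / 0.277350 = -2.408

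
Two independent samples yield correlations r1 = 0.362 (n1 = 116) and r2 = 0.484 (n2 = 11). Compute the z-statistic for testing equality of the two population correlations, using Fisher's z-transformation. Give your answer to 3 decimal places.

-0.407

z1 = atanh(0.362) = 0.379186,  z2 = atanh(0.484) = 0.528195
SE = √(1/(n1−3) + 1/(n2−3)) = √(1/113 + 1/8) = √(0.0088496 + 0.1250000) = √0.1338496 = 0.365855
z = (z1 − z2)/SE = (0.379186 − 0.528195) / 0.365855 = -0.149009 / 0.365855 = -0.407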